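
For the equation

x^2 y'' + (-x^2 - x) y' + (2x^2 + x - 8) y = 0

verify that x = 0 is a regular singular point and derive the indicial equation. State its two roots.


Divide by x^2 to reach normal form y'' + P_1(x) y' + P_2(x) y = 0 with P_1(x) = -1 - 1/x and P_2(x) = 2 + 1/x - 8/x^2.
x = 0 is a singular point because the y'-coefficient -1 - 1/x has a pole at x = 0 and the y-coefficient 2 + 1/x - 8/x^2 has a pole at x = 0.
It is a regular singular point because x P_1(x) = p(x) = -x - 1 and x^2 P_2(x) = q(x) = 2x^2 + x - 8 are polynomials, hence analytic at x = 0.
p(0) = -1,  q(0) = -8.
Indicial equation: r(r-1) + p(0) r + q(0) = 0, i.e. r^2 + (p(0) - 1) r + q(0) = 0, i.e. r^2 - 2 r - 8 = 0.
Discriminant: (-2)^2 - 4(-8) = 36, so r = (2 ± 6)/2.
Solving: r_1 = 4, r_2 = -2.

indicial: r^2 - 2 r - 8 = 0; roots r_1 = 4, r_2 = -2


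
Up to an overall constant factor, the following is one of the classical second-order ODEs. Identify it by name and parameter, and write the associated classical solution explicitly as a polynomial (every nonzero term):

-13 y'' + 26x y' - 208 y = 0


All three coefficients share the factor -13; dividing through by -13 gives  y'' - 2x y' + 16 y = 0.
This matches the Hermite equation y'' - 2x y' + 2n y = 0 with 2n = 16, so n = 8; the polynomial solution is H_8(x).
With y = sum_k a_k x^k, matching x^k gives (k+2)(k+1) a_{k+2} = 2(k - n) a_k = 2(k - 8) a_k. The right side vanishes at k = 8, so the series with the parity of 8 terminates at degree 8.
Standard normalization: leading coefficient of H_n is 2^n, so a_8 = 2^8 = 256. Work downward with a_k = (k+1)(k+2) a_{k+2} / (2(k - n)):
  a_6 = (7)(8)(256) / (2(6 - 8)) = 14336/(-4) = -3584
  a_4 = (5)(6)(-3584) / (2(4 - 8)) = -107520/(-8) = 13440
  a_2 = (3)(4)(13440) / (2(2 - 8)) = 161280/(-12) = -13440
  a_0 = (1)(2)(-13440) / (2(0 - 8)) = -26880/(-16) = 1680
Hence H_8(x) = 256 x^8 - 3584 x^6 + 13440 x^4 - 13440 x^2 + 1680.

H_8(x); series = 256 x^8 - 3584 x^6 + 13440 x^4 - 13440 x^2 + 1680


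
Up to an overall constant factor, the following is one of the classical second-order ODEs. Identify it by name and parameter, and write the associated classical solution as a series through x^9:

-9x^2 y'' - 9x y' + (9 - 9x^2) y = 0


All three coefficients share the factor -9; dividing through by -9 gives  x^2 y'' + x y' + (x^2 - 1) y = 0.
This matches the Bessel equation x^2 y'' + x y' + (x^2 - nu^2) y = 0 with nu^2 = 1, so nu = 1; the solution bounded at x = 0 is J_1(x).
Frobenius at x = 0: indicial roots ±nu; for r = nu the recurrence k(k + 2nu) c_k = -c_{k-2} gives the standard series J_nu(x) = sum_{k>=0} (-1)^k / (k! (k+nu)!) (x/2)^(2k+nu). Evaluate the first 5 terms:
  k = 0: (-1)^0 / (0! * 1! * 2^1) x^1 = 1/(1*1*2) x^1 = (1/2) x^1
  k = 1: (-1)^1 / (1! * 2! * 2^3) x^3 = -1/(1*2*8) x^3 = (-1/16) x^3
  k = 2: (-1)^2 / (2! * 3! * 2^5) x^5 = 1/(2*6*32) x^5 = (1/384) x^5
  k = 3: (-1)^3 / (3! * 4! * 2^7) x^7 = -1/(6*24*128) x^7 = (-1/18432) x^7
  k = 4: (-1)^4 / (4! * 5! * 2^9) x^9 = 1/(24*120*512) x^9 = (1/1474560) x^9
Hence J_1(x) = x^9/1474560 - x^7/18432 + x^5/384 - x^3/16 + x/2 + ....

J_1(x); series = x^9/1474560 - x^7/18432 + x^5/384 - x^3/16 + x/2


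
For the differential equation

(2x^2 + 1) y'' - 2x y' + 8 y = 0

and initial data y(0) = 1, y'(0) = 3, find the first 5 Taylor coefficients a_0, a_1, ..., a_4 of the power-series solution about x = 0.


Ansatz: y(x) = sum_{n>=0} a_n x^n, so y'(x) = sum_{n>=1} n a_n x^(n-1) and y''(x) = sum_{n>=2} n(n-1) a_n x^(n-2).
Substitute into P(x) y'' + Q(x) y' + R(x) y = 0 with P(x) = 2x^2 + 1, Q(x) = -2x, R(x) = 8, and match powers of x.
Initial conditions: a_0 = 1, a_1 = 3.
Setting the coefficient of each power of x to zero and solving order by order (substituting the coefficients already found):
  x^0: 2 a_2 + 8 a_0 = 0  ->  2 a_2 = -8 a_0 = -8  ->  a_2 = -4
  x^1: 6 a_3 + 6 a_1 = 0  ->  6 a_3 = -6 a_1 = -18  ->  a_3 = -3
  x^2: 12 a_4 + 8 a_2 = 0  ->  12 a_4 = -8 a_2 = 32  ->  a_4 = 8/3
Truncated series: y(x) = 1 + 3 x - 4 x^2 - 3 x^3 + (8/3) x^4 + O(x^5).

a_0 = 1; a_1 = 3; a_2 = -4; a_3 = -3; a_4 = 8/3


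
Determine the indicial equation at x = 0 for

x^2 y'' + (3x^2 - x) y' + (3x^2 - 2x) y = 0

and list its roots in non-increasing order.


Divide by x^2 to reach normal form y'' + P_1(x) y' + P_2(x) y = 0 with P_1(x) = 3 - 1/x and P_2(x) = 3 - 2/x.
x = 0 is a singular point because the y'-coefficient 3 - 1/x has a pole at x = 0 and the y-coefficient 3 - 2/x has a pole at x = 0.
It is a regular singular point because x P_1(x) = p(x) = 3x - 1 and x^2 P_2(x) = q(x) = 3x^2 - 2x are polynomials, hence analytic at x = 0.
p(0) = -1,  q(0) = 0.
Indicial equation: r(r-1) + p(0) r + q(0) = 0, i.e. r^2 + (p(0) - 1) r + q(0) = 0, i.e. r^2 - 2 r = 0.
Discriminant: (-2)^2 - 4(0) = 4, so r = (2 ± 2)/2.
Solving: r_1 = 2, r_2 = 0.

indicial: r^2 - 2 r = 0; roots r_1 = 2, r_2 = 0


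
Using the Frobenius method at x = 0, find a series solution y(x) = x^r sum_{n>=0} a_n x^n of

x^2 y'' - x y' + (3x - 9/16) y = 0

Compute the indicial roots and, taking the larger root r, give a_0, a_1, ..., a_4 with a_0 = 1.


Write in Frobenius form y'' + (p(x)/x) y' + (q(x)/x^2) y = 0:
  p(x) = -1,  q(x) = 3x - 9/16.
Indicial equation: r(r-1) + (-1) r + (-9/16) = 0 -> roots r_1 = 9/4, r_2 = -1/4.
Take r = r_1 = 9/4. Let y(x) = x^r sum_{n>=0} a_n x^n with a_0 = 1.
Substitute y = x^r sum a_n x^n and match x^{r+n}. The recurrence is
  D(n) a_n + 3 a_{n-1} = 0,  where D(n) = (r+n)(r+n-1) + (-1)(r+n) + (-9/16).
  a_n = -3 / D(n) * a_{n-1}.
Since the indicial polynomial factors as (r - r_1)(r - r_2), D(n) = (r_1 + n - r_1)(r_1 + n - r_2) = n(n + 5/2).
Evaluating step by step (a_0 = 1):
  n = 1: D(1) = 1(1 + 5/2) = 7/2; numerator = -3(1) = -3; a_1 = (-3)/(7/2) = -6/7
  n = 2: D(2) = 2(2 + 5/2) = 9; numerator = -3(-6/7) = 18/7; a_2 = (18/7)/(9) = 2/7
  n = 3: D(3) = 3(3 + 5/2) = 33/2; numerator = -3(2/7) = -6/7; a_3 = (-6/7)/(33/2) = -4/77
  n = 4: D(4) = 4(4 + 5/2) = 26; numerator = -3(-4/77) = 12/77; a_4 = (12/77)/(26) = 6/1001

r = 9/4; a_0 = 1; a_1 = -6/7; a_2 = 2/7; a_3 = -4/77; a_4 = 6/1001


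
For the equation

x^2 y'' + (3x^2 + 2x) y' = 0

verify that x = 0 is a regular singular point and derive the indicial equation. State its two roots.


Divide by x^2 to reach normal form y'' + P_1(x) y' + P_2(x) y = 0 with P_1(x) = 3 + 2/x and P_2(x) = 0.
x = 0 is a singular point because the y'-coefficient 3 + 2/x has a pole at x = 0.
It is a regular singular point because x P_1(x) = p(x) = 3x + 2 and x^2 P_2(x) = q(x) = 0 are polynomials, hence analytic at x = 0.
p(0) = 2,  q(0) = 0.
Indicial equation: r(r-1) + p(0) r + q(0) = 0, i.e. r^2 + (p(0) - 1) r + q(0) = 0, i.e. r^2 + 1 r = 0.
Discriminant: (1)^2 - 4(0) = 1, so r = (-1 ± 1)/2.
Solving: r_1 = 0, r_2 = -1.

indicial: r^2 + 1 r = 0; roots r_1 = 0, r_2 = -1


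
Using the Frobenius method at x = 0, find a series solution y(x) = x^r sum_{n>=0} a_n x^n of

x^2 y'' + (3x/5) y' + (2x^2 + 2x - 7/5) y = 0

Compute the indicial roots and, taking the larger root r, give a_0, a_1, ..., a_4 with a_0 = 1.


Write in Frobenius form y'' + (p(x)/x) y' + (q(x)/x^2) y = 0:
  p(x) = 3/5,  q(x) = 2x^2 + 2x - 7/5.
Indicial equation: r(r-1) + (3/5) r + (-7/5) = 0 -> roots r_1 = 7/5, r_2 = -1.
Take r = r_1 = 7/5. Let y(x) = x^r sum_{n>=0} a_n x^n with a_0 = 1.
Substitute y = x^r sum a_n x^n and match x^{r+n}. The recurrence is
  D(n) a_n + 2 a_{n-1} + 2 a_{n-2} = 0,  where D(n) = (r+n)(r+n-1) + (3/5)(r+n) + (-7/5).
  a_n = [-2 a_{n-1} - 2 a_{n-2}] / D(n).
Since the indicial polynomial factors as (r - r_1)(r - r_2), D(n) = (r_1 + n - r_1)(r_1 + n - r_2) = n(n + 12/5).
Evaluating step by step (a_0 = 1):
  n = 1: D(1) = 1(1 + 12/5) = 17/5; numerator = -2(1) = -2; a_1 = (-2)/(17/5) = -10/17
  n = 2: D(2) = 2(2 + 12/5) = 44/5; numerator = -2(-10/17) - 2(1) = -14/17; a_2 = (-14/17)/(44/5) = -35/374
  n = 3: D(3) = 3(3 + 12/5) = 81/5; numerator = -2(-35/374) - 2(-10/17) = 15/11; a_3 = (15/11)/(81/5) = 25/297
  n = 4: D(4) = 4(4 + 12/5) = 128/5; numerator = -2(25/297) - 2(-35/374) = 95/5049; a_4 = (95/5049)/(128/5) = 475/646272

r = 7/5; a_0 = 1; a_1 = -10/17; a_2 = -35/374; a_3 = 25/297; a_4 = 475/646272


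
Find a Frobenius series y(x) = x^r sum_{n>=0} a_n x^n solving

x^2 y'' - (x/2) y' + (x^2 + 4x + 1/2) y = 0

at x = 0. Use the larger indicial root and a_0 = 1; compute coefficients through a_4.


Write in Frobenius form y'' + (p(x)/x) y' + (q(x)/x^2) y = 0:
  p(x) = -1/2,  q(x) = x^2 + 4x + 1/2.
Indicial equation: r(r-1) + (-1/2) r + (1/2) = 0 -> roots r_1 = 1, r_2 = 1/2.
Take r = r_1 = 1. Let y(x) = x^r sum_{n>=0} a_n x^n with a_0 = 1.
Substitute y = x^r sum a_n x^n and match x^{r+n}. The recurrence is
  D(n) a_n + 4 a_{n-1} + 1 a_{n-2} = 0,  where D(n) = (r+n)(r+n-1) + (-1/2)(r+n) + (1/2).
  a_n = [-4 a_{n-1} - 1 a_{n-2}] / D(n).
Since the indicial polynomial factors as (r - r_1)(r - r_2), D(n) = (r_1 + n - r_1)(r_1 + n - r_2) = n(n + 1/2).
Evaluating step by step (a_0 = 1):
  n = 1: D(1) = 1(1 + 1/2) = 3/2; numerator = -4(1) = -4; a_1 = (-4)/(3/2) = -8/3
  n = 2: D(2) = 2(2 + 1/2) = 5; numerator = -4(-8/3) - 1(1) = 29/3; a_2 = (29/3)/(5) = 29/15
  n = 3: D(3) = 3(3 + 1/2) = 21/2; numerator = -4(29/15) - 1(-8/3) = -76/15; a_3 = (-76/15)/(21/2) = -152/315
  n = 4: D(4) = 4(4 + 1/2) = 18; numerator = -4(-152/315) - 1(29/15) = -1/315; a_4 = (-1/315)/(18) = -1/5670

r = 1; a_0 = 1; a_1 = -8/3; a_2 = 29/15; a_3 = -152/315; a_4 = -1/5670


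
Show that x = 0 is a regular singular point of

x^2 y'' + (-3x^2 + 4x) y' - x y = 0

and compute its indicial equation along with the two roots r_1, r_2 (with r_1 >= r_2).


Divide by x^2 to reach normal form y'' + P_1(x) y' + P_2(x) y = 0 with P_1(x) = -3 + 4/x and P_2(x) = -1/x.
x = 0 is a singular point because the y'-coefficient -3 + 4/x has a pole at x = 0 and the y-coefficient -1/x has a pole at x = 0.
It is a regular singular point because x P_1(x) = p(x) = 4 - 3x and x^2 P_2(x) = q(x) = -x are polynomials, hence analytic at x = 0.
p(0) = 4,  q(0) = 0.
Indicial equation: r(r-1) + p(0) r + q(0) = 0, i.e. r^2 + (p(0) - 1) r + q(0) = 0, i.e. r^2 + 3 r = 0.
Discriminant: (3)^2 - 4(0) = 9, so r = (-3 ± 3)/2.
Solving: r_1 = 0, r_2 = -3.

indicial: r^2 + 3 r = 0; roots r_1 = 0, r_2 = -3


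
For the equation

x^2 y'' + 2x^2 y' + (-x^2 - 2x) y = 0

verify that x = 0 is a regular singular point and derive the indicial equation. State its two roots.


Divide by x^2 to reach normal form y'' + P_1(x) y' + P_2(x) y = 0 with P_1(x) = 2 and P_2(x) = -1 - 2/x.
x = 0 is a singular point because the y-coefficient -1 - 2/x has a pole at x = 0.
It is a regular singular point because x P_1(x) = p(x) = 2x and x^2 P_2(x) = q(x) = -x^2 - 2x are polynomials, hence analytic at x = 0.
p(0) = 0,  q(0) = 0.
Indicial equation: r(r-1) + p(0) r + q(0) = 0, i.e. r^2 + (p(0) - 1) r + q(0) = 0, i.e. r^2 - 1 r = 0.
Discriminant: (-1)^2 - 4(0) = 1, so r = (1 ± 1)/2.
Solving: r_1 = 1, r_2 = 0.

indicial: r^2 - 1 r = 0; roots r_1 = 1, r_2 = 0


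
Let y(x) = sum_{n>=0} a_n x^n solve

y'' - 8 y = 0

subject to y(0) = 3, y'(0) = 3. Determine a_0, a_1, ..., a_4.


Ansatz: y(x) = sum_{n>=0} a_n x^n, so y'(x) = sum_{n>=1} n a_n x^(n-1) and y''(x) = sum_{n>=2} n(n-1) a_n x^(n-2).
Substitute into P(x) y'' + Q(x) y' + R(x) y = 0 with P(x) = 1, Q(x) = 0, R(x) = -8, and match powers of x.
Initial conditions: a_0 = 3, a_1 = 3.
Setting the coefficient of each power of x to zero and solving order by order (substituting the coefficients already found):
  x^0: 2 a_2 - 8 a_0 = 0  ->  2 a_2 = 8 a_0 = 24  ->  a_2 = 12
  x^1: 6 a_3 - 8 a_1 = 0  ->  6 a_3 = 8 a_1 = 24  ->  a_3 = 4
  x^2: 12 a_4 - 8 a_2 = 0  ->  12 a_4 = 8 a_2 = 96  ->  a_4 = 8
Truncated series: y(x) = 3 + 3 x + 12 x^2 + 4 x^3 + 8 x^4 + O(x^5).

a_0 = 3; a_1 = 3; a_2 = 12; a_3 = 4; a_4 = 8


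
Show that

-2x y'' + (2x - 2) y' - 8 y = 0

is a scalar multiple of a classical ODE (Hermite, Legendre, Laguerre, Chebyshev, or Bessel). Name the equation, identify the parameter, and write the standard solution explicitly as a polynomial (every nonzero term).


All three coefficients share the factor -2; dividing through by -2 gives  x y'' + (1 - x) y' + 4 y = 0.
This matches the Laguerre equation x y'' + (1 - x) y' + n y = 0 with n = 4; the polynomial solution is L_4(x).
With y = sum_k a_k x^k, matching x^k gives (k+1)k a_{k+1} + (k+1) a_{k+1} - k a_k + n a_k = 0, i.e. (k+1)^2 a_{k+1} = (k - n) a_k = (k - 4) a_k. The right side vanishes at k = 4, so the series terminates at degree 4.
Standard normalization L_n(0) = 1 gives a_0 = 1. Work upward with a_{k+1} = (k - 4) a_k / (k+1)^2:
  a_1 = (0 - 4)(1) / 1^2 = -4/1 = -4
  a_2 = (1 - 4)(-4) / 2^2 = 12/4 = 3
  a_3 = (2 - 4)(3) / 3^2 = -6/9 = -2/3
  a_4 = (3 - 4)(-2/3) / 4^2 = (2/3)/16 = 1/24
Hence L_4(x) = x^4/24 - 2 x^3/3 + 3 x^2 - 4 x + 1.

L_4(x); series = x^4/24 - 2 x^3/3 + 3 x^2 - 4 x + 1


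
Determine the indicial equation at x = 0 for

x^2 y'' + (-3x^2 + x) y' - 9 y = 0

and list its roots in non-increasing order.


Divide by x^2 to reach normal form y'' + P_1(x) y' + P_2(x) y = 0 with P_1(x) = -3 + 1/x and P_2(x) = -9/x^2.
x = 0 is a singular point because the y'-coefficient -3 + 1/x has a pole at x = 0 and the y-coefficient -9/x^2 has a pole at x = 0.
It is a regular singular point because x P_1(x) = p(x) = 1 - 3x and x^2 P_2(x) = q(x) = -9 are polynomials, hence analytic at x = 0.
p(0) = 1,  q(0) = -9.
Indicial equation: r(r-1) + p(0) r + q(0) = 0, i.e. r^2 + (p(0) - 1) r + q(0) = 0, i.e. r^2 - 9 = 0.
Discriminant: (0)^2 - 4(-9) = 36, so r = (0 ± 6)/2.
Solving: r_1 = 3, r_2 = -3.

indicial: r^2 - 9 = 0; roots r_1 = 3, r_2 = -3


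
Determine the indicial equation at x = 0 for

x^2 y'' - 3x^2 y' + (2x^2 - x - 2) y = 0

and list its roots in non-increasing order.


Divide by x^2 to reach normal form y'' + P_1(x) y' + P_2(x) y = 0 with P_1(x) = -3 and P_2(x) = 2 - 1/x - 2/x^2.
x = 0 is a singular point because the y-coefficient 2 - 1/x - 2/x^2 has a pole at x = 0.
It is a regular singular point because x P_1(x) = p(x) = -3x and x^2 P_2(x) = q(x) = 2x^2 - x - 2 are polynomials, hence analytic at x = 0.
p(0) = 0,  q(0) = -2.
Indicial equation: r(r-1) + p(0) r + q(0) = 0, i.e. r^2 + (p(0) - 1) r + q(0) = 0, i.e. r^2 - 1 r - 2 = 0.
Discriminant: (-1)^2 - 4(-2) = 9, so r = (1 ± 3)/2.
Solving: r_1 = 2, r_2 = -1.

indicial: r^2 - 1 r - 2 = 0; roots r_1 = 2, r_2 = -1


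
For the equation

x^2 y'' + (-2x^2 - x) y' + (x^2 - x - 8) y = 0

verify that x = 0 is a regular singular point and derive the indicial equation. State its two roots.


Divide by x^2 to reach normal form y'' + P_1(x) y' + P_2(x) y = 0 with P_1(x) = -2 - 1/x and P_2(x) = 1 - 1/x - 8/x^2.
x = 0 is a singular point because the y'-coefficient -2 - 1/x has a pole at x = 0 and the y-coefficient 1 - 1/x - 8/x^2 has a pole at x = 0.
It is a regular singular point because x P_1(x) = p(x) = -2x - 1 and x^2 P_2(x) = q(x) = x^2 - x - 8 are polynomials, hence analytic at x = 0.
p(0) = -1,  q(0) = -8.
Indicial equation: r(r-1) + p(0) r + q(0) = 0, i.e. r^2 + (p(0) - 1) r + q(0) = 0, i.e. r^2 - 2 r - 8 = 0.
Discriminant: (-2)^2 - 4(-8) = 36, so r = (2 ± 6)/2.
Solving: r_1 = 4, r_2 = -2.

indicial: r^2 - 2 r - 8 = 0; roots r_1 = 4, r_2 = -2


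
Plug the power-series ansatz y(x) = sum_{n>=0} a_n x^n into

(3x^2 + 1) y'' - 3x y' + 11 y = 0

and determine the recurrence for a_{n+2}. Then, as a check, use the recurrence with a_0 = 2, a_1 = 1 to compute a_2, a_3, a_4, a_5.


Substitute y = sum_n a_n x^n.
(1 + 3 x^2) y'' contributes (n+2)(n+1) a_{n+2} + 3 n(n-1) a_n at x^n.
-3 x y'(x) contributes -3 n a_n at x^n.
11 y(x) contributes 11 a_n at x^n.
Matching x^n: (n+2)(n+1) a_{n+2} + (3 n(n-1) - 3 n + 11) a_n = 0.
Thus a_{n+2} = (-3 n(n-1) + 3 n - 11) / ((n+1)(n+2)) * a_n.

Check with a_0 = 2, a_1 = 1 (apply the recurrence for n = 0, 1, 2, 3): a_0 = 2, a_1 = 1, a_2 = -11, a_3 = -4/3, a_4 = 121/12, a_5 = 4/3.

a_(n+2) = (-3 n(n-1) + 3 n - 11) / ((n+1)(n+2)) * a_n; check: a_0 = 2, a_1 = 1, a_2 = -11, a_3 = -4/3, a_4 = 121/12, a_5 = 4/3


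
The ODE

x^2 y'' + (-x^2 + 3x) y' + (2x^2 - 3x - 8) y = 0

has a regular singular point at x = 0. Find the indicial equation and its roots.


Divide by x^2 to reach normal form y'' + P_1(x) y' + P_2(x) y = 0 with P_1(x) = -1 + 3/x and P_2(x) = 2 - 3/x - 8/x^2.
x = 0 is a singular point because the y'-coefficient -1 + 3/x has a pole at x = 0 and the y-coefficient 2 - 3/x - 8/x^2 has a pole at x = 0.
It is a regular singular point because x P_1(x) = p(x) = 3 - x and x^2 P_2(x) = q(x) = 2x^2 - 3x - 8 are polynomials, hence analytic at x = 0.
p(0) = 3,  q(0) = -8.
Indicial equation: r(r-1) + p(0) r + q(0) = 0, i.e. r^2 + (p(0) - 1) r + q(0) = 0, i.e. r^2 + 2 r - 8 = 0.
Discriminant: (2)^2 - 4(-8) = 36, so r = (-2 ± 6)/2.
Solving: r_1 = 2, r_2 = -4.

indicial: r^2 + 2 r - 8 = 0; roots r_1 = 2, r_2 = -4


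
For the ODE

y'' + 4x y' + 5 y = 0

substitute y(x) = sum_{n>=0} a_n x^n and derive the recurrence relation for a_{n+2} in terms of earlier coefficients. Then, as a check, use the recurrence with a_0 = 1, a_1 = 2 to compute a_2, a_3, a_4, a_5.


Substitute y = sum_n a_n x^n.
y''(x) has coefficient (n+2)(n+1) a_{n+2} at x^n;
4 x y'(x) has coefficient 4 n a_n at x^n (shift);
5 y(x) has coefficient 5 a_n at x^n.
Matching x^n: (n+2)(n+1) a_{n+2} + (4n + 5) a_n = 0.
Thus a_{n+2} = (-4n - 5) / ((n+1)(n+2)) * a_n.

Check with a_0 = 1, a_1 = 2 (apply the recurrence for n = 0, 1, 2, 3): a_0 = 1, a_1 = 2, a_2 = -5/2, a_3 = -3, a_4 = 65/24, a_5 = 51/20.

a_(n+2) = (-4n - 5) / ((n+1)(n+2)) * a_n; check: a_0 = 1, a_1 = 2, a_2 = -5/2, a_3 = -3, a_4 = 65/24, a_5 = 51/20


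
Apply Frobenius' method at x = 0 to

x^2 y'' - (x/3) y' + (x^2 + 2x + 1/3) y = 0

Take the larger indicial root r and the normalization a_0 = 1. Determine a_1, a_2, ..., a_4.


Write in Frobenius form y'' + (p(x)/x) y' + (q(x)/x^2) y = 0:
  p(x) = -1/3,  q(x) = x^2 + 2x + 1/3.
Indicial equation: r(r-1) + (-1/3) r + (1/3) = 0 -> roots r_1 = 1, r_2 = 1/3.
Take r = r_1 = 1. Let y(x) = x^r sum_{n>=0} a_n x^n with a_0 = 1.
Substitute y = x^r sum a_n x^n and match x^{r+n}. The recurrence is
  D(n) a_n + 2 a_{n-1} + 1 a_{n-2} = 0,  where D(n) = (r+n)(r+n-1) + (-1/3)(r+n) + (1/3).
  a_n = [-2 a_{n-1} - 1 a_{n-2}] / D(n).
Since the indicial polynomial factors as (r - r_1)(r - r_2), D(n) = (r_1 + n - r_1)(r_1 + n - r_2) = n(n + 2/3).
Evaluating step by step (a_0 = 1):
  n = 1: D(1) = 1(1 + 2/3) = 5/3; numerator = -2(1) = -2; a_1 = (-2)/(5/3) = -6/5
  n = 2: D(2) = 2(2 + 2/3) = 16/3; numerator = -2(-6/5) - 1(1) = 7/5; a_2 = (7/5)/(16/3) = 21/80
  n = 3: D(3) = 3(3 + 2/3) = 11; numerator = -2(21/80) - 1(-6/5) = 27/40; a_3 = (27/40)/(11) = 27/440
  n = 4: D(4) = 4(4 + 2/3) = 56/3; numerator = -2(27/440) - 1(21/80) = -339/880; a_4 = (-339/880)/(56/3) = -1017/49280

r = 1; a_0 = 1; a_1 = -6/5; a_2 = 21/80; a_3 = 27/440; a_4 = -1017/49280


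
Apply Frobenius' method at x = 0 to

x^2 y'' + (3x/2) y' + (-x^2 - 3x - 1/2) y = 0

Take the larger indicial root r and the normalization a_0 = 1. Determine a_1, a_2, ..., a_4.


Write in Frobenius form y'' + (p(x)/x) y' + (q(x)/x^2) y = 0:
  p(x) = 3/2,  q(x) = -x^2 - 3x - 1/2.
Indicial equation: r(r-1) + (3/2) r + (-1/2) = 0 -> roots r_1 = 1/2, r_2 = -1.
Take r = r_1 = 1/2. Let y(x) = x^r sum_{n>=0} a_n x^n with a_0 = 1.
Substitute y = x^r sum a_n x^n and match x^{r+n}. The recurrence is
  D(n) a_n - 3 a_{n-1} - 1 a_{n-2} = 0,  where D(n) = (r+n)(r+n-1) + (3/2)(r+n) + (-1/2).
  a_n = [3 a_{n-1} + 1 a_{n-2}] / D(n).
Since the indicial polynomial factors as (r - r_1)(r - r_2), D(n) = (r_1 + n - r_1)(r_1 + n - r_2) = n(n + 3/2).
Evaluating step by step (a_0 = 1):
  n = 1: D(1) = 1(1 + 3/2) = 5/2; numerator = 3(1) = 3; a_1 = (3)/(5/2) = 6/5
  n = 2: D(2) = 2(2 + 3/2) = 7; numerator = 3(6/5) + 1(1) = 23/5; a_2 = (23/5)/(7) = 23/35
  n = 3: D(3) = 3(3 + 3/2) = 27/2; numerator = 3(23/35) + 1(6/5) = 111/35; a_3 = (111/35)/(27/2) = 74/315
  n = 4: D(4) = 4(4 + 3/2) = 22; numerator = 3(74/315) + 1(23/35) = 143/105; a_4 = (143/105)/(22) = 13/210

r = 1/2; a_0 = 1; a_1 = 6/5; a_2 = 23/35; a_3 = 74/315; a_4 = 13/210


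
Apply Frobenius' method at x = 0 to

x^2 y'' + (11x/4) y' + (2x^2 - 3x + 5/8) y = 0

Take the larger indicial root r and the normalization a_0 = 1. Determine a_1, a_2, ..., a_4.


Write in Frobenius form y'' + (p(x)/x) y' + (q(x)/x^2) y = 0:
  p(x) = 11/4,  q(x) = 2x^2 - 3x + 5/8.
Indicial equation: r(r-1) + (11/4) r + (5/8) = 0 -> roots r_1 = -1/2, r_2 = -5/4.
Take r = r_1 = -1/2. Let y(x) = x^r sum_{n>=0} a_n x^n with a_0 = 1.
Substitute y = x^r sum a_n x^n and match x^{r+n}. The recurrence is
  D(n) a_n - 3 a_{n-1} + 2 a_{n-2} = 0,  where D(n) = (r+n)(r+n-1) + (11/4)(r+n) + (5/8).
  a_n = [3 a_{n-1} - 2 a_{n-2}] / D(n).
Since the indicial polynomial factors as (r - r_1)(r - r_2), D(n) = (r_1 + n - r_1)(r_1 + n - r_2) = n(n + 3/4).
Evaluating step by step (a_0 = 1):
  n = 1: D(1) = 1(1 + 3/4) = 7/4; numerator = 3(1) = 3; a_1 = (3)/(7/4) = 12/7
  n = 2: D(2) = 2(2 + 3/4) = 11/2; numerator = 3(12/7) - 2(1) = 22/7; a_2 = (22/7)/(11/2) = 4/7
  n = 3: D(3) = 3(3 + 3/4) = 45/4; numerator = 3(4/7) - 2(12/7) = -12/7; a_3 = (-12/7)/(45/4) = -16/105
  n = 4: D(4) = 4(4 + 3/4) = 19; numerator = 3(-16/105) - 2(4/7) = -8/5; a_4 = (-8/5)/(19) = -8/95

r = -1/2; a_0 = 1; a_1 = 12/7; a_2 = 4/7; a_3 = -16/105; a_4 = -8/95


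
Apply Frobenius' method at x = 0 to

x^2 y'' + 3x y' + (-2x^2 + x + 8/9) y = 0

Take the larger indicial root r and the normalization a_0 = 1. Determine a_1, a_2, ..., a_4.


Write in Frobenius form y'' + (p(x)/x) y' + (q(x)/x^2) y = 0:
  p(x) = 3,  q(x) = -2x^2 + x + 8/9.
Indicial equation: r(r-1) + (3) r + (8/9) = 0 -> roots r_1 = -2/3, r_2 = -4/3.
Take r = r_1 = -2/3. Let y(x) = x^r sum_{n>=0} a_n x^n with a_0 = 1.
Substitute y = x^r sum a_n x^n and match x^{r+n}. The recurrence is
  D(n) a_n + 1 a_{n-1} - 2 a_{n-2} = 0,  where D(n) = (r+n)(r+n-1) + (3)(r+n) + (8/9).
  a_n = [-1 a_{n-1} + 2 a_{n-2}] / D(n).
Since the indicial polynomial factors as (r - r_1)(r - r_2), D(n) = (r_1 + n - r_1)(r_1 + n - r_2) = n(n + 2/3).
Evaluating step by step (a_0 = 1):
  n = 1: D(1) = 1(1 + 2/3) = 5/3; numerator = -1(1) = -1; a_1 = (-1)/(5/3) = -3/5
  n = 2: D(2) = 2(2 + 2/3) = 16/3; numerator = -1(-3/5) + 2(1) = 13/5; a_2 = (13/5)/(16/3) = 39/80
  n = 3: D(3) = 3(3 + 2/3) = 11; numerator = -1(39/80) + 2(-3/5) = -27/16; a_3 = (-27/16)/(11) = -27/176
  n = 4: D(4) = 4(4 + 2/3) = 56/3; numerator = -1(-27/176) + 2(39/80) = 993/880; a_4 = (993/880)/(56/3) = 2979/49280

r = -2/3; a_0 = 1; a_1 = -3/5; a_2 = 39/80; a_3 = -27/176; a_4 = 2979/49280


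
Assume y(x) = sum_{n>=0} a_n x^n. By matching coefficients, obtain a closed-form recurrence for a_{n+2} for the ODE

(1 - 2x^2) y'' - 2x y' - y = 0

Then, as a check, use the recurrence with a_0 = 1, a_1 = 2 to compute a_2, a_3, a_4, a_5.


Substitute y = sum_n a_n x^n.
(1 - 2 x^2) y'' contributes (n+2)(n+1) a_{n+2} - 2 n(n-1) a_n at x^n.
-2 x y'(x) contributes -2 n a_n at x^n.
-y(x) contributes -1 a_n at x^n.
Matching x^n: (n+2)(n+1) a_{n+2} + (-2 n(n-1) - 2 n - 1) a_n = 0.
Thus a_{n+2} = (2 n(n-1) + 2 n + 1) / ((n+1)(n+2)) * a_n.

Check with a_0 = 1, a_1 = 2 (apply the recurrence for n = 0, 1, 2, 3): a_0 = 1, a_1 = 2, a_2 = 1/2, a_3 = 1, a_4 = 3/8, a_5 = 19/20.

a_(n+2) = (2 n(n-1) + 2 n + 1) / ((n+1)(n+2)) * a_n; check: a_0 = 1, a_1 = 2, a_2 = 1/2, a_3 = 1, a_4 = 3/8, a_5 = 19/20


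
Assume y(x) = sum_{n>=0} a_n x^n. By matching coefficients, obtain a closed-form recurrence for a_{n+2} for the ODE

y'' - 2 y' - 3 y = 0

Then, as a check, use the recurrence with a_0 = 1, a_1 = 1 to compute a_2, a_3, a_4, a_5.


Substitute y = sum_n a_n x^n.
y''(x) has coefficient (n+2)(n+1) a_{n+2} at x^n;
-2 y'(x) has coefficient -2 (n+1) a_{n+1} at x^n;
-3 y(x) has coefficient -3 a_n at x^n.
Matching x^n: (n+2)(n+1) a_{n+2} - 2 (n+1) a_{n+1} - 3 a_n = 0.
Thus a_{n+2} = [2 (n+1) a_{n+1} + 3 a_n] / ((n+1)(n+2)).

Check with a_0 = 1, a_1 = 1 (apply the recurrence for n = 0, 1, 2, 3): a_0 = 1, a_1 = 1, a_2 = 5/2, a_3 = 13/6, a_4 = 41/24, a_5 = 121/120.

a_(n+2) = [2 (n+1) a_(n+1) + 3 a_n] / ((n+1)(n+2)); check: a_0 = 1, a_1 = 1, a_2 = 5/2, a_3 = 13/6, a_4 = 41/24, a_5 = 121/120


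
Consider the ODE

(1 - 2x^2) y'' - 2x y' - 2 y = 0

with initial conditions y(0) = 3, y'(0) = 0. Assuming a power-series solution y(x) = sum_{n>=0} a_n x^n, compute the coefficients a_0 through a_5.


Ansatz: y(x) = sum_{n>=0} a_n x^n, so y'(x) = sum_{n>=1} n a_n x^(n-1) and y''(x) = sum_{n>=2} n(n-1) a_n x^(n-2).
Substitute into P(x) y'' + Q(x) y' + R(x) y = 0 with P(x) = 1 - 2x^2, Q(x) = -2x, R(x) = -2, and match powers of x.
Initial conditions: a_0 = 3, a_1 = 0.
Setting the coefficient of each power of x to zero and solving order by order (substituting the coefficients already found):
  x^0: 2 a_2 - 2 a_0 = 0  ->  2 a_2 = 2 a_0 = 6  ->  a_2 = 3
  x^1: 6 a_3 - 4 a_1 = 0  ->  6 a_3 = 4 a_1 = 0  ->  a_3 = 0
  x^2: 12 a_4 - 10 a_2 = 0  ->  12 a_4 = 10 a_2 = 30  ->  a_4 = 5/2
  x^3: 20 a_5 - 20 a_3 = 0  ->  20 a_5 = 20 a_3 = 0  ->  a_5 = 0
Truncated series: y(x) = 3 + 3 x^2 + (5/2) x^4 + O(x^6).

a_0 = 3; a_1 = 0; a_2 = 3; a_3 = 0; a_4 = 5/2; a_5 = 0


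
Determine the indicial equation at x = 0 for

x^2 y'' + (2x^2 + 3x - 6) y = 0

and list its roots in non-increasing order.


Divide by x^2 to reach normal form y'' + P_1(x) y' + P_2(x) y = 0 with P_1(x) = 0 and P_2(x) = 2 + 3/x - 6/x^2.
x = 0 is a singular point because the y-coefficient 2 + 3/x - 6/x^2 has a pole at x = 0.
It is a regular singular point because x P_1(x) = p(x) = 0 and x^2 P_2(x) = q(x) = 2x^2 + 3x - 6 are polynomials, hence analytic at x = 0.
p(0) = 0,  q(0) = -6.
Indicial equation: r(r-1) + p(0) r + q(0) = 0, i.e. r^2 + (p(0) - 1) r + q(0) = 0, i.e. r^2 - 1 r - 6 = 0.
Discriminant: (-1)^2 - 4(-6) = 25, so r = (1 ± 5)/2.
Solving: r_1 = 3, r_2 = -2.

indicial: r^2 - 1 r - 6 = 0; roots r_1 = 3, r_2 = -2


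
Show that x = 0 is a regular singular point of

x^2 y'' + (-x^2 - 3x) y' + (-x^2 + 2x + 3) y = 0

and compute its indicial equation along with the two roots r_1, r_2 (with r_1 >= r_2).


Divide by x^2 to reach normal form y'' + P_1(x) y' + P_2(x) y = 0 with P_1(x) = -1 - 3/x and P_2(x) = -1 + 2/x + 3/x^2.
x = 0 is a singular point because the y'-coefficient -1 - 3/x has a pole at x = 0 and the y-coefficient -1 + 2/x + 3/x^2 has a pole at x = 0.
It is a regular singular point because x P_1(x) = p(x) = -x - 3 and x^2 P_2(x) = q(x) = -x^2 + 2x + 3 are polynomials, hence analytic at x = 0.
p(0) = -3,  q(0) = 3.
Indicial equation: r(r-1) + p(0) r + q(0) = 0, i.e. r^2 + (p(0) - 1) r + q(0) = 0, i.e. r^2 - 4 r + 3 = 0.
Discriminant: (-4)^2 - 4(3) = 4, so r = (4 ± 2)/2.
Solving: r_1 = 3, r_2 = 1.

indicial: r^2 - 4 r + 3 = 0; roots r_1 = 3, r_2 = 1


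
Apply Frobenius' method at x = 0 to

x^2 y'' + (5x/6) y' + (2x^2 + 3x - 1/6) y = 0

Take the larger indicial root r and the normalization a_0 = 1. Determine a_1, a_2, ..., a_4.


Write in Frobenius form y'' + (p(x)/x) y' + (q(x)/x^2) y = 0:
  p(x) = 5/6,  q(x) = 2x^2 + 3x - 1/6.
Indicial equation: r(r-1) + (5/6) r + (-1/6) = 0 -> roots r_1 = 1/2, r_2 = -1/3.
Take r = r_1 = 1/2. Let y(x) = x^r sum_{n>=0} a_n x^n with a_0 = 1.
Substitute y = x^r sum a_n x^n and match x^{r+n}. The recurrence is
  D(n) a_n + 3 a_{n-1} + 2 a_{n-2} = 0,  where D(n) = (r+n)(r+n-1) + (5/6)(r+n) + (-1/6).
  a_n = [-3 a_{n-1} - 2 a_{n-2}] / D(n).
Since the indicial polynomial factors as (r - r_1)(r - r_2), D(n) = (r_1 + n - r_1)(r_1 + n - r_2) = n(n + 5/6).
Evaluating step by step (a_0 = 1):
  n = 1: D(1) = 1(1 + 5/6) = 11/6; numerator = -3(1) = -3; a_1 = (-3)/(11/6) = -18/11
  n = 2: D(2) = 2(2 + 5/6) = 17/3; numerator = -3(-18/11) - 2(1) = 32/11; a_2 = (32/11)/(17/3) = 96/187
  n = 3: D(3) = 3(3 + 5/6) = 23/2; numerator = -3(96/187) - 2(-18/11) = 324/187; a_3 = (324/187)/(23/2) = 648/4301
  n = 4: D(4) = 4(4 + 5/6) = 58/3; numerator = -3(648/4301) - 2(96/187) = -6360/4301; a_4 = (-6360/4301)/(58/3) = -9540/124729

r = 1/2; a_0 = 1; a_1 = -18/11; a_2 = 96/187; a_3 = 648/4301; a_4 = -9540/124729


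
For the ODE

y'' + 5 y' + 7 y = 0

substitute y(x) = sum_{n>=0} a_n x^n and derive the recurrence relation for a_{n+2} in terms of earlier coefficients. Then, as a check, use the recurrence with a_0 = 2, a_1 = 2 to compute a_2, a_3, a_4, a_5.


Substitute y = sum_n a_n x^n.
y''(x) has coefficient (n+2)(n+1) a_{n+2} at x^n;
5 y'(x) has coefficient 5 (n+1) a_{n+1} at x^n;
7 y(x) has coefficient 7 a_n at x^n.
Matching x^n: (n+2)(n+1) a_{n+2} + 5 (n+1) a_{n+1} + 7 a_n = 0.
Thus a_{n+2} = [-5 (n+1) a_{n+1} - 7 a_n] / ((n+1)(n+2)).

Check with a_0 = 2, a_1 = 2 (apply the recurrence for n = 0, 1, 2, 3): a_0 = 2, a_1 = 2, a_2 = -12, a_3 = 53/3, a_4 = -181/12, a_5 = 89/10.

a_(n+2) = [-5 (n+1) a_(n+1) - 7 a_n] / ((n+1)(n+2)); check: a_0 = 2, a_1 = 2, a_2 = -12, a_3 = 53/3, a_4 = -181/12, a_5 = 89/10


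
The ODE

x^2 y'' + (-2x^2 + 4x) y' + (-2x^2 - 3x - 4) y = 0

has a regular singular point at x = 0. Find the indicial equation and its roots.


Divide by x^2 to reach normal form y'' + P_1(x) y' + P_2(x) y = 0 with P_1(x) = -2 + 4/x and P_2(x) = -2 - 3/x - 4/x^2.
x = 0 is a singular point because the y'-coefficient -2 + 4/x has a pole at x = 0 and the y-coefficient -2 - 3/x - 4/x^2 has a pole at x = 0.
It is a regular singular point because x P_1(x) = p(x) = 4 - 2x and x^2 P_2(x) = q(x) = -2x^2 - 3x - 4 are polynomials, hence analytic at x = 0.
p(0) = 4,  q(0) = -4.
Indicial equation: r(r-1) + p(0) r + q(0) = 0, i.e. r^2 + (p(0) - 1) r + q(0) = 0, i.e. r^2 + 3 r - 4 = 0.
Discriminant: (3)^2 - 4(-4) = 25, so r = (-3 ± 5)/2.
Solving: r_1 = 1, r_2 = -4.

indicial: r^2 + 3 r - 4 = 0; roots r_1 = 1, r_2 = -4


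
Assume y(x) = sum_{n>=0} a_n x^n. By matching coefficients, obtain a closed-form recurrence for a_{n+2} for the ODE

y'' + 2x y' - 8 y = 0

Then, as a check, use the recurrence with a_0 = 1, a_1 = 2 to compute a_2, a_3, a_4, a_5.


Substitute y = sum_n a_n x^n.
y''(x) has coefficient (n+2)(n+1) a_{n+2} at x^n;
2 x y'(x) has coefficient 2 n a_n at x^n (shift);
-8 y(x) has coefficient -8 a_n at x^n.
Matching x^n: (n+2)(n+1) a_{n+2} + (2n - 8) a_n = 0.
Thus a_{n+2} = (-2n + 8) / ((n+1)(n+2)) * a_n.

Check with a_0 = 1, a_1 = 2 (apply the recurrence for n = 0, 1, 2, 3): a_0 = 1, a_1 = 2, a_2 = 4, a_3 = 2, a_4 = 4/3, a_5 = 1/5.

a_(n+2) = (-2n + 8) / ((n+1)(n+2)) * a_n; check: a_0 = 1, a_1 = 2, a_2 = 4, a_3 = 2, a_4 = 4/3, a_5 = 1/5


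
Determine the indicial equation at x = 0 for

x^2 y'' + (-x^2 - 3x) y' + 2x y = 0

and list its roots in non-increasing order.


Divide by x^2 to reach normal form y'' + P_1(x) y' + P_2(x) y = 0 with P_1(x) = -1 - 3/x and P_2(x) = 2/x.
x = 0 is a singular point because the y'-coefficient -1 - 3/x has a pole at x = 0 and the y-coefficient 2/x has a pole at x = 0.
It is a regular singular point because x P_1(x) = p(x) = -x - 3 and x^2 P_2(x) = q(x) = 2x are polynomials, hence analytic at x = 0.
p(0) = -3,  q(0) = 0.
Indicial equation: r(r-1) + p(0) r + q(0) = 0, i.e. r^2 + (p(0) - 1) r + q(0) = 0, i.e. r^2 - 4 r = 0.
Discriminant: (-4)^2 - 4(0) = 16, so r = (4 ± 4)/2.
Solving: r_1 = 4, r_2 = 0.

indicial: r^2 - 4 r = 0; roots r_1 = 4, r_2 = 0


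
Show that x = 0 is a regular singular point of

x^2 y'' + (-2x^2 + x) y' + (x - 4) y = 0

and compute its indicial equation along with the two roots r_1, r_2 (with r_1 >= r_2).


Divide by x^2 to reach normal form y'' + P_1(x) y' + P_2(x) y = 0 with P_1(x) = -2 + 1/x and P_2(x) = 1/x - 4/x^2.
x = 0 is a singular point because the y'-coefficient -2 + 1/x has a pole at x = 0 and the y-coefficient 1/x - 4/x^2 has a pole at x = 0.
It is a regular singular point because x P_1(x) = p(x) = 1 - 2x and x^2 P_2(x) = q(x) = x - 4 are polynomials, hence analytic at x = 0.
p(0) = 1,  q(0) = -4.
Indicial equation: r(r-1) + p(0) r + q(0) = 0, i.e. r^2 + (p(0) - 1) r + q(0) = 0, i.e. r^2 - 4 = 0.
Discriminant: (0)^2 - 4(-4) = 16, so r = (0 ± 4)/2.
Solving: r_1 = 2, r_2 = -2.

indicial: r^2 - 4 = 0; roots r_1 = 2, r_2 = -2


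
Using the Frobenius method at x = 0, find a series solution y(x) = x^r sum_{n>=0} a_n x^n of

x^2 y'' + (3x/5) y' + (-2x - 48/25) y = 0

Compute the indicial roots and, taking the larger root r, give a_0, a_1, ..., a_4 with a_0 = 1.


Write in Frobenius form y'' + (p(x)/x) y' + (q(x)/x^2) y = 0:
  p(x) = 3/5,  q(x) = -2x - 48/25.
Indicial equation: r(r-1) + (3/5) r + (-48/25) = 0 -> roots r_1 = 8/5, r_2 = -6/5.
Take r = r_1 = 8/5. Let y(x) = x^r sum_{n>=0} a_n x^n with a_0 = 1.
Substitute y = x^r sum a_n x^n and match x^{r+n}. The recurrence is
  D(n) a_n - 2 a_{n-1} = 0,  where D(n) = (r+n)(r+n-1) + (3/5)(r+n) + (-48/25).
  a_n = 2 / D(n) * a_{n-1}.
Since the indicial polynomial factors as (r - r_1)(r - r_2), D(n) = (r_1 + n - r_1)(r_1 + n - r_2) = n(n + 14/5).
Evaluating step by step (a_0 = 1):
  n = 1: D(1) = 1(1 + 14/5) = 19/5; numerator = 2(1) = 2; a_1 = (2)/(19/5) = 10/19
  n = 2: D(2) = 2(2 + 14/5) = 48/5; numerator = 2(10/19) = 20/19; a_2 = (20/19)/(48/5) = 25/228
  n = 3: D(3) = 3(3 + 14/5) = 87/5; numerator = 2(25/228) = 25/114; a_3 = (25/114)/(87/5) = 125/9918
  n = 4: D(4) = 4(4 + 14/5) = 136/5; numerator = 2(125/9918) = 125/4959; a_4 = (125/4959)/(136/5) = 625/674424

r = 8/5; a_0 = 1; a_1 = 10/19; a_2 = 25/228; a_3 = 125/9918; a_4 = 625/674424


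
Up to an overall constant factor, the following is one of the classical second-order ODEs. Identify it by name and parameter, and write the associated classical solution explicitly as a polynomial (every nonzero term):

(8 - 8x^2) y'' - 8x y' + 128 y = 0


All three coefficients share the factor 8; dividing through by 8 gives  (1 - x^2) y'' - x y' + 16 y = 0.
This matches the Chebyshev equation (1 - x^2) y'' - x y' + n^2 y = 0 (note the -x y' term, not -2x y') with n^2 = 16, so n = 4; the polynomial solution is T_4(x).
With y = sum_k a_k x^k, matching x^k gives (k+2)(k+1) a_{k+2} = (k^2 - n^2) a_k = (k - 4)(k + 4) a_k. The right side vanishes at k = 4, so the series with the parity of 4 terminates at degree 4.
Standard normalization: leading coefficient of T_n is 2^(n-1), so a_4 = 2^3 = 8. Work downward with a_k = (k+1)(k+2) a_{k+2} / ((k - 4)(k + 4)):
  a_2 = (3)(4)(8) / ((2 - 4)(2 + 4)) = 96/(-12) = -8
  a_0 = (1)(2)(-8) / ((0 - 4)(0 + 4)) = -16/(-16) = 1
Hence T_4(x) = 8 x^4 - 8 x^2 + 1.

T_4(x); series = 8 x^4 - 8 x^2 + 1


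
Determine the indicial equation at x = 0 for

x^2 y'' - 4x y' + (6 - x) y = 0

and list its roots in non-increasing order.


Divide by x^2 to reach normal form y'' + P_1(x) y' + P_2(x) y = 0 with P_1(x) = -4/x and P_2(x) = -1/x + 6/x^2.
x = 0 is a singular point because the y'-coefficient -4/x has a pole at x = 0 and the y-coefficient -1/x + 6/x^2 has a pole at x = 0.
It is a regular singular point because x P_1(x) = p(x) = -4 and x^2 P_2(x) = q(x) = 6 - x are polynomials, hence analytic at x = 0.
p(0) = -4,  q(0) = 6.
Indicial equation: r(r-1) + p(0) r + q(0) = 0, i.e. r^2 + (p(0) - 1) r + q(0) = 0, i.e. r^2 - 5 r + 6 = 0.
Discriminant: (-5)^2 - 4(6) = 1, so r = (5 ± 1)/2.
Solving: r_1 = 3, r_2 = 2.

indicial: r^2 - 5 r + 6 = 0; roots r_1 = 3, r_2 = 2


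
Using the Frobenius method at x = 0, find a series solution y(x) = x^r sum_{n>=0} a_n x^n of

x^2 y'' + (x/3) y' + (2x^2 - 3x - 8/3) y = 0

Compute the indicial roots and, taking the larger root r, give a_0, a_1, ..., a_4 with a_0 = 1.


Write in Frobenius form y'' + (p(x)/x) y' + (q(x)/x^2) y = 0:
  p(x) = 1/3,  q(x) = 2x^2 - 3x - 8/3.
Indicial equation: r(r-1) + (1/3) r + (-8/3) = 0 -> roots r_1 = 2, r_2 = -4/3.
Take r = r_1 = 2. Let y(x) = x^r sum_{n>=0} a_n x^n with a_0 = 1.
Substitute y = x^r sum a_n x^n and match x^{r+n}. The recurrence is
  D(n) a_n - 3 a_{n-1} + 2 a_{n-2} = 0,  where D(n) = (r+n)(r+n-1) + (1/3)(r+n) + (-8/3).
  a_n = [3 a_{n-1} - 2 a_{n-2}] / D(n).
Since the indicial polynomial factors as (r - r_1)(r - r_2), D(n) = (r_1 + n - r_1)(r_1 + n - r_2) = n(n + 10/3).
Evaluating step by step (a_0 = 1):
  n = 1: D(1) = 1(1 + 10/3) = 13/3; numerator = 3(1) = 3; a_1 = (3)/(13/3) = 9/13
  n = 2: D(2) = 2(2 + 10/3) = 32/3; numerator = 3(9/13) - 2(1) = 1/13; a_2 = (1/13)/(32/3) = 3/416
  n = 3: D(3) = 3(3 + 10/3) = 19; numerator = 3(3/416) - 2(9/13) = -567/416; a_3 = (-567/416)/(19) = -567/7904
  n = 4: D(4) = 4(4 + 10/3) = 88/3; numerator = 3(-567/7904) - 2(3/416) = -1815/7904; a_4 = (-1815/7904)/(88/3) = -495/63232

r = 2; a_0 = 1; a_1 = 9/13; a_2 = 3/416; a_3 = -567/7904; a_4 = -495/63232


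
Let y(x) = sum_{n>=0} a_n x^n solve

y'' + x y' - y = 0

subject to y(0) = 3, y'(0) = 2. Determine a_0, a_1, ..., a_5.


Ansatz: y(x) = sum_{n>=0} a_n x^n, so y'(x) = sum_{n>=1} n a_n x^(n-1) and y''(x) = sum_{n>=2} n(n-1) a_n x^(n-2).
Substitute into P(x) y'' + Q(x) y' + R(x) y = 0 with P(x) = 1, Q(x) = x, R(x) = -1, and match powers of x.
Initial conditions: a_0 = 3, a_1 = 2.
Setting the coefficient of each power of x to zero and solving order by order (substituting the coefficients already found):
  x^0: 2 a_2 - a_0 = 0  ->  2 a_2 = a_0 = 3  ->  a_2 = 3/2
  x^1: 6 a_3 = 0  ->  a_3 = 0
  x^2: 12 a_4 + a_2 = 0  ->  12 a_4 = -a_2 = -3/2  ->  a_4 = -1/8
  x^3: 20 a_5 + 2 a_3 = 0  ->  20 a_5 = -2 a_3 = 0  ->  a_5 = 0
Truncated series: y(x) = 3 + 2 x + (3/2) x^2 - (1/8) x^4 + O(x^6).

a_0 = 3; a_1 = 2; a_2 = 3/2; a_3 = 0; a_4 = -1/8; a_5 = 0


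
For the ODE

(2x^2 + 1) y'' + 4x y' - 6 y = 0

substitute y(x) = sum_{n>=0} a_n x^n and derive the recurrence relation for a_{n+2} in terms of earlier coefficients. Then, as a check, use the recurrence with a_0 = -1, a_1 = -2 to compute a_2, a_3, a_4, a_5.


Substitute y = sum_n a_n x^n.
(1 + 2 x^2) y'' contributes (n+2)(n+1) a_{n+2} + 2 n(n-1) a_n at x^n.
4 x y'(x) contributes 4 n a_n at x^n.
-6 y(x) contributes -6 a_n at x^n.
Matching x^n: (n+2)(n+1) a_{n+2} + (2 n(n-1) + 4 n - 6) a_n = 0.
Thus a_{n+2} = (-2 n(n-1) - 4 n + 6) / ((n+1)(n+2)) * a_n.

Check with a_0 = -1, a_1 = -2 (apply the recurrence for n = 0, 1, 2, 3): a_0 = -1, a_1 = -2, a_2 = -3, a_3 = -2/3, a_4 = 3/2, a_5 = 3/5.

a_(n+2) = (-2 n(n-1) - 4 n + 6) / ((n+1)(n+2)) * a_n; check: a_0 = -1, a_1 = -2, a_2 = -3, a_3 = -2/3, a_4 = 3/2, a_5 = 3/5


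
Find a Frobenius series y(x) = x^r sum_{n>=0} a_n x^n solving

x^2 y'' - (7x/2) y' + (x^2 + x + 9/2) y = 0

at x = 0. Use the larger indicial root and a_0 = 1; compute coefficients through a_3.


Write in Frobenius form y'' + (p(x)/x) y' + (q(x)/x^2) y = 0:
  p(x) = -7/2,  q(x) = x^2 + x + 9/2.
Indicial equation: r(r-1) + (-7/2) r + (9/2) = 0 -> roots r_1 = 3, r_2 = 3/2.
Take r = r_1 = 3. Let y(x) = x^r sum_{n>=0} a_n x^n with a_0 = 1.
Substitute y = x^r sum a_n x^n and match x^{r+n}. The recurrence is
  D(n) a_n + 1 a_{n-1} + 1 a_{n-2} = 0,  where D(n) = (r+n)(r+n-1) + (-7/2)(r+n) + (9/2).
  a_n = [-1 a_{n-1} - 1 a_{n-2}] / D(n).
Since the indicial polynomial factors as (r - r_1)(r - r_2), D(n) = (r_1 + n - r_1)(r_1 + n - r_2) = n(n + 3/2).
Evaluating step by step (a_0 = 1):
  n = 1: D(1) = 1(1 + 3/2) = 5/2; numerator = -1(1) = -1; a_1 = (-1)/(5/2) = -2/5
  n = 2: D(2) = 2(2 + 3/2) = 7; numerator = -1(-2/5) - 1(1) = -3/5; a_2 = (-3/5)/(7) = -3/35
  n = 3: D(3) = 3(3 + 3/2) = 27/2; numerator = -1(-3/35) - 1(-2/5) = 17/35; a_3 = (17/35)/(27/2) = 34/945

r = 3; a_0 = 1; a_1 = -2/5; a_2 = -3/35; a_3 = 34/945


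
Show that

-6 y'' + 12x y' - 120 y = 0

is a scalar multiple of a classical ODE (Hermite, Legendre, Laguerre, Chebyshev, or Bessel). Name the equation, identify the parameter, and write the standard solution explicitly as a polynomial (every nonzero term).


All three coefficients share the factor -6; dividing through by -6 gives  y'' - 2x y' + 20 y = 0.
This matches the Hermite equation y'' - 2x y' + 2n y = 0 with 2n = 20, so n = 10; the polynomial solution is H_10(x).
With y = sum_k a_k x^k, matching x^k gives (k+2)(k+1) a_{k+2} = 2(k - n) a_k = 2(k - 10) a_k. The right side vanishes at k = 10, so the series with the parity of 10 terminates at degree 10.
Standard normalization: leading coefficient of H_n is 2^n, so a_10 = 2^10 = 1024. Work downward with a_k = (k+1)(k+2) a_{k+2} / (2(k - n)):
  a_8 = (9)(10)(1024) / (2(8 - 10)) = 92160/(-4) = -23040
  a_6 = (7)(8)(-23040) / (2(6 - 10)) = -1290240/(-8) = 161280
  a_4 = (5)(6)(161280) / (2(4 - 10)) = 4838400/(-12) = -403200
  a_2 = (3)(4)(-403200) / (2(2 - 10)) = -4838400/(-16) = 302400
  a_0 = (1)(2)(302400) / (2(0 - 10)) = 604800/(-20) = -30240
Hence H_10(x) = 1024 x^10 - 23040 x^8 + 161280 x^6 - 403200 x^4 + 302400 x^2 - 30240.

H_10(x); series = 1024 x^10 - 23040 x^8 + 161280 x^6 - 403200 x^4 + 302400 x^2 - 30240
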